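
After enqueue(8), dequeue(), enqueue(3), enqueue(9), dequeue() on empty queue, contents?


enqueue(8) -> [8]
dequeue() returns 8 -> []
enqueue(3) -> [3]
enqueue(9) -> [3, 9]
dequeue() returns 3 -> [9]
Final queue (front to back): [9]


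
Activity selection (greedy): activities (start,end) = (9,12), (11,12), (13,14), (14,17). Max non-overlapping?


Greedy: pick earliest-ending, then skip overlaps.
Selected (3 activities): [(9, 12), (13, 14), (14, 17)]


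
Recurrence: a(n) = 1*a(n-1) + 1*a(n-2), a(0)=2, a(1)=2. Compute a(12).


Build bottom-up:
...a(10)=178, a(11)=288, a(12)=1*288+1*178=466


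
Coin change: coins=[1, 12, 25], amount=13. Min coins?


dp[0]=0; dp[i]=1+min(dp[i-c] for c in coins)
...dp[8]=8, dp[9]=9, dp[10]=10, dp[11]=11, dp[12]=1, dp[13]=2
Minimum coins for 13 = 2


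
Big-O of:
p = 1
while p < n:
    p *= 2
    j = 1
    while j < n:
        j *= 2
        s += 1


Per nesting level: O(log n) * O(log n) = O((log n)^2)
Complexity: O((log n)^2)


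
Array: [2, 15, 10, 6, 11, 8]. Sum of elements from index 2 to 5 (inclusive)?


Prefix sums: [0, 2, 17, 27, 33, 44, 52]
Sum[2..5] = prefix[6] - prefix[2] = 52 - 17 = 35


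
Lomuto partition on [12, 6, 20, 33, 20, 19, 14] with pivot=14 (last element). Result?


Elements <= 14 go left of pivot.
Result: [12, 6, 14, 33, 20, 19, 20], pivot at index 2


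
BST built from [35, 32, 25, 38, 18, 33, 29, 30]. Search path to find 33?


BST root = 35
Search for 33: compare at each node
Path: [35, 32, 33]


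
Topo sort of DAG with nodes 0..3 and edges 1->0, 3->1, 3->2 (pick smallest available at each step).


Kahn's algorithm, process smallest node first
Order: [3, 1, 0, 2]


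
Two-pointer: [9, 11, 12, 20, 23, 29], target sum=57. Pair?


Two pointers: lo=0, hi=5
No pair sums to 57


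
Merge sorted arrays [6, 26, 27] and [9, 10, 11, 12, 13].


Compare heads, take smaller each step.
Merged: [6, 9, 10, 11, 12, 13, 26, 27]


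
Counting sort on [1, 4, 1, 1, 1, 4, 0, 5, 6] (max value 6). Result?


Count array: [1, 4, 0, 0, 2, 1, 1]
Reconstruct: [0, 1, 1, 1, 1, 4, 4, 5, 6]


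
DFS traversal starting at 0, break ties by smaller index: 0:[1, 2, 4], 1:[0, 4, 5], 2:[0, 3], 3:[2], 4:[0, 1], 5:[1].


DFS stack-based: start with [0]
Visit order: [0, 1, 4, 5, 2, 3]


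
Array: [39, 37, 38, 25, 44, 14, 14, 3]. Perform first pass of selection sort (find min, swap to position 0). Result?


After one pass: [3, 37, 38, 25, 44, 14, 14, 39]


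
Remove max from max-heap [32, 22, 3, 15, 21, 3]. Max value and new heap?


Max = 32
Replace root with last, heapify down
Resulting heap: [22, 21, 3, 15, 3]


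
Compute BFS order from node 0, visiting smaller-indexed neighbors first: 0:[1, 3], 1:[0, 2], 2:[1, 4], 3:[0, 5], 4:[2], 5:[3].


BFS queue: start with [0]
Visit order: [0, 1, 3, 2, 5, 4]


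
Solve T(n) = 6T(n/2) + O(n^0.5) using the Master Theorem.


a=6, b=2, c=0.5. log_2(6)=2.585 > c=0.5. Case 1: O(n^log_b(a)) = O(n^2.585)
Complexity: O(n^2.585)


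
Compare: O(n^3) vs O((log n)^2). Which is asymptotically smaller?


polylogarithmic grows slower than cubic
O((log n)^2) is asymptotically smaller; O(n^3) grows faster


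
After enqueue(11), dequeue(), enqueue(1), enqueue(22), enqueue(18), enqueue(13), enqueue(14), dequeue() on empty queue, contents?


enqueue(11) -> [11]
dequeue() returns 11 -> []
enqueue(1) -> [1]
enqueue(22) -> [1, 22]
enqueue(18) -> [1, 22, 18]
enqueue(13) -> [1, 22, 18, 13]
enqueue(14) -> [1, 22, 18, 13, 14]
dequeue() returns 1 -> [22, 18, 13, 14]
Final queue (front to back): [22, 18, 13, 14]


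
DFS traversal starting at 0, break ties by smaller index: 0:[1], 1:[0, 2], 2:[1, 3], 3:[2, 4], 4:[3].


DFS stack-based: start with [0]
Visit order: [0, 1, 2, 3, 4]


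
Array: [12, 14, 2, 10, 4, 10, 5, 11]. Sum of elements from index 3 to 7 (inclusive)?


Prefix sums: [0, 12, 26, 28, 38, 42, 52, 57, 68]
Sum[3..7] = prefix[8] - prefix[3] = 68 - 28 = 40


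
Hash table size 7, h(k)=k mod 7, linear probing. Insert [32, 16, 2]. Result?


Insertions: 32->slot 4; 16->slot 2; 2->slot 3
Table: [None, None, 16, 2, 32, None, None]


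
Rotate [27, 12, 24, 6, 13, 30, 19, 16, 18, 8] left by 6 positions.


Left rotate by 6: [19, 16, 18, 8, 27, 12, 24, 6, 13, 30]


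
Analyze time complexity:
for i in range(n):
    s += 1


Per nesting level: O(n) = O(n)
Complexity: O(n)


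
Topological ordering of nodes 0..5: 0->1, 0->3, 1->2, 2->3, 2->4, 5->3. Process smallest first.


Kahn's algorithm, process smallest node first
Order: [0, 1, 2, 4, 5, 3]


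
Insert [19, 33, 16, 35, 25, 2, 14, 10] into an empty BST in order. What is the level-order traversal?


Root = 19; build tree by BST insertion.
Level-Order traversal: [19, 16, 33, 2, 25, 35, 14, 10]


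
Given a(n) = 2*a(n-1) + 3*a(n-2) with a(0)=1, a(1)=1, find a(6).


Build bottom-up:
...a(4)=41, a(5)=121, a(6)=2*121+3*41=365


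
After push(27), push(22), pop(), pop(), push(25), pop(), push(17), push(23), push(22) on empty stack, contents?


push(27) -> [27]
push(22) -> [27, 22]
pop() returns 22 -> [27]
pop() returns 27 -> []
push(25) -> [25]
pop() returns 25 -> []
push(17) -> [17]
push(23) -> [17, 23]
push(22) -> [17, 23, 22]
Final stack (bottom to top): [17, 23, 22]


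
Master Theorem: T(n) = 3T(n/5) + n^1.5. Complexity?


a=3, b=5, c=1.5. log_5(3)=0.683 < c=1.5. Case 3: O(n^c) = O(n^1.500)
Complexity: O(n^1.500)


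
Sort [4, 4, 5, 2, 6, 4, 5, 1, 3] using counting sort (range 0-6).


Count array: [0, 1, 1, 1, 3, 2, 1]
Reconstruct: [1, 2, 3, 4, 4, 4, 5, 5, 6]


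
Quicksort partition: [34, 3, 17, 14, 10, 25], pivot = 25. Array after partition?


Elements <= 25 go left of pivot.
Result: [3, 17, 14, 10, 25, 34], pivot at index 4


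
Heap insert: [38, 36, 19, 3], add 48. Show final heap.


Append 48: [38, 36, 19, 3, 48]
Bubble up: swap idx 4(48) with idx 1(36); swap idx 1(48) with idx 0(38)
Result: [48, 38, 19, 3, 36]


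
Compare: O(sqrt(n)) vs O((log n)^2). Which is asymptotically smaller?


polylogarithmic grows slower than sublinear
O((log n)^2) is asymptotically smaller; O(sqrt(n)) grows faster


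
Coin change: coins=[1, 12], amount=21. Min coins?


dp[0]=0; dp[i]=1+min(dp[i-c] for c in coins)
...dp[16]=5, dp[17]=6, dp[18]=7, dp[19]=8, dp[20]=9, dp[21]=10
Minimum coins for 21 = 10


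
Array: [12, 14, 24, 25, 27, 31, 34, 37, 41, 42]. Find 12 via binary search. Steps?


Search for 12:
[0,9] mid=4 arr[4]=27
[0,3] mid=1 arr[1]=14
[0,0] mid=0 arr[0]=12
Total: 3 comparisons


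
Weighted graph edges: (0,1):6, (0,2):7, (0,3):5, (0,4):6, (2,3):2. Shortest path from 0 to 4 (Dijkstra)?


Dijkstra from 0:
Distances: {0: 0, 1: 6, 2: 7, 3: 5, 4: 6}
Shortest distance to 4 = 6, path = [0, 4]


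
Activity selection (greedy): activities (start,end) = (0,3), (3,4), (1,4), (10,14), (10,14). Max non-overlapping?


Greedy: pick earliest-ending, then skip overlaps.
Selected (3 activities): [(0, 3), (3, 4), (10, 14)]


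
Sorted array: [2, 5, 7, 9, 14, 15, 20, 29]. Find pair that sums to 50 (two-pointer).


Two pointers: lo=0, hi=7
No pair sums to 50


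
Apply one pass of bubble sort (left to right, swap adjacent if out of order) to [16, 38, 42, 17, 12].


After one pass: [16, 38, 17, 12, 42]


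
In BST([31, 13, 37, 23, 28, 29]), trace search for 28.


BST root = 31
Search for 28: compare at each node
Path: [31, 13, 23, 28]


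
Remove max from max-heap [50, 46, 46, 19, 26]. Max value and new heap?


Max = 50
Replace root with last, heapify down
Resulting heap: [46, 26, 46, 19]


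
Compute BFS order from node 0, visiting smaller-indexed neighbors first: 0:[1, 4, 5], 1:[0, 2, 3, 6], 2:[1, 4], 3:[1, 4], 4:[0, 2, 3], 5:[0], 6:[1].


BFS queue: start with [0]
Visit order: [0, 1, 4, 5, 2, 3, 6]


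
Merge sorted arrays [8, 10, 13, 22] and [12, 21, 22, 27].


Compare heads, take smaller each step.
Merged: [8, 10, 12, 13, 21, 22, 22, 27]


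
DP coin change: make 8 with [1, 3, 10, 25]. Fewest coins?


dp[0]=0; dp[i]=1+min(dp[i-c] for c in coins)
...dp[3]=1, dp[4]=2, dp[5]=3, dp[6]=2, dp[7]=3, dp[8]=4
Minimum coins for 8 = 4


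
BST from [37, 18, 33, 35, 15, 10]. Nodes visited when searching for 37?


BST root = 37
Search for 37: compare at each node
Path: [37]


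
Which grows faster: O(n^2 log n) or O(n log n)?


linearithmic grows slower than n^2 log n
O(n log n) is asymptotically smaller; O(n^2 log n) grows faster


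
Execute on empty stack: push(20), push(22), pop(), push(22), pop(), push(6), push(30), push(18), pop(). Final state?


push(20) -> [20]
push(22) -> [20, 22]
pop() returns 22 -> [20]
push(22) -> [20, 22]
pop() returns 22 -> [20]
push(6) -> [20, 6]
push(30) -> [20, 6, 30]
push(18) -> [20, 6, 30, 18]
pop() returns 18 -> [20, 6, 30]
Final stack (bottom to top): [20, 6, 30]


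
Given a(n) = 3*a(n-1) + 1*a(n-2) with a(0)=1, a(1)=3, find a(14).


Build bottom-up:
...a(12)=1543321, a(13)=5097243, a(14)=3*5097243+1*1543321=16835050


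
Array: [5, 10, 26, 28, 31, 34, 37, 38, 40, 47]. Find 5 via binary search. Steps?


Search for 5:
[0,9] mid=4 arr[4]=31
[0,3] mid=1 arr[1]=10
[0,0] mid=0 arr[0]=5
Total: 3 comparisons


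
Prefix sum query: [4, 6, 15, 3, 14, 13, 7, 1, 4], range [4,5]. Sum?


Prefix sums: [0, 4, 10, 25, 28, 42, 55, 62, 63, 67]
Sum[4..5] = prefix[6] - prefix[4] = 55 - 28 = 27


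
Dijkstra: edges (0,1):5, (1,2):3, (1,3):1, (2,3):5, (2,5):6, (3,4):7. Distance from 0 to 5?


Dijkstra from 0:
Distances: {0: 0, 1: 5, 2: 8, 3: 6, 4: 13, 5: 14}
Shortest distance to 5 = 14, path = [0, 1, 2, 5]


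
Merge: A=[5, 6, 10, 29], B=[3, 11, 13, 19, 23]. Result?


Compare heads, take smaller each step.
Merged: [3, 5, 6, 10, 11, 13, 19, 23, 29]


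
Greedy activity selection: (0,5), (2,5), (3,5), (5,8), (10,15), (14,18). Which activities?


Greedy: pick earliest-ending, then skip overlaps.
Selected (3 activities): [(0, 5), (5, 8), (10, 15)]


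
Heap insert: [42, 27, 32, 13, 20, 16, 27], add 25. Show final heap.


Append 25: [42, 27, 32, 13, 20, 16, 27, 25]
Bubble up: swap idx 7(25) with idx 3(13)
Result: [42, 27, 32, 25, 20, 16, 27, 13]


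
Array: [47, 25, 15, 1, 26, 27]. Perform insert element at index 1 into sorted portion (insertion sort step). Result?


After one pass: [25, 47, 15, 1, 26, 27]


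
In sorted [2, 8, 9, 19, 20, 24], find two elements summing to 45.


Two pointers: lo=0, hi=5
No pair sums to 45


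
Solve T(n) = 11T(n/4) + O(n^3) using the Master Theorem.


a=11, b=4, c=3. log_4(11)=1.730 < c=3. Case 3: O(n^c) = O(n^3)
Complexity: O(n^3)


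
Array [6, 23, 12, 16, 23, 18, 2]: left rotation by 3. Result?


Left rotate by 3: [16, 23, 18, 2, 6, 23, 12]


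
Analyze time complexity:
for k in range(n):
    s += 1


Per nesting level: O(n) = O(n)
Complexity: O(n)


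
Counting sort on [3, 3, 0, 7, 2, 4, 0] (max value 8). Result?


Count array: [2, 0, 1, 2, 1, 0, 0, 1, 0]
Reconstruct: [0, 0, 2, 3, 3, 4, 7]


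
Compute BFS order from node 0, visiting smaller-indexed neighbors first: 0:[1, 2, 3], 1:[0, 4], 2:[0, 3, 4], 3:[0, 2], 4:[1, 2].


BFS queue: start with [0]
Visit order: [0, 1, 2, 3, 4]


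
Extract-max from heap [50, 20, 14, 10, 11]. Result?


Max = 50
Replace root with last, heapify down
Resulting heap: [20, 11, 14, 10]


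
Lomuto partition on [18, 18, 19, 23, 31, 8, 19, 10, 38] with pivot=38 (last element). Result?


Elements <= 38 go left of pivot.
Result: [18, 18, 19, 23, 31, 8, 19, 10, 38], pivot at index 8


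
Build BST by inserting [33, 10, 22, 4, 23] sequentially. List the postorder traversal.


Root = 33; build tree by BST insertion.
Postorder traversal: [4, 23, 22, 10, 33]


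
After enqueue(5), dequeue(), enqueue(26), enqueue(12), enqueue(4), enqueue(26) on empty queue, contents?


enqueue(5) -> [5]
dequeue() returns 5 -> []
enqueue(26) -> [26]
enqueue(12) -> [26, 12]
enqueue(4) -> [26, 12, 4]
enqueue(26) -> [26, 12, 4, 26]
Final queue (front to back): [26, 12, 4, 26]


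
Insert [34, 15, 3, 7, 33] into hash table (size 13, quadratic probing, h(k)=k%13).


Insertions: 34->slot 8; 15->slot 2; 3->slot 3; 7->slot 7; 33->slot 11
Table: [None, None, 15, 3, None, None, None, 7, 34, None, None, 33, None]


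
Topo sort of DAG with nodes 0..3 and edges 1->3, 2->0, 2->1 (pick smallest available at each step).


Kahn's algorithm, process smallest node first
Order: [2, 0, 1, 3]


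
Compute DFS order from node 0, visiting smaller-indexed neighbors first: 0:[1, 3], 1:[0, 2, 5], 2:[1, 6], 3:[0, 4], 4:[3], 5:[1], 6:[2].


DFS stack-based: start with [0]
Visit order: [0, 1, 2, 6, 5, 3, 4]


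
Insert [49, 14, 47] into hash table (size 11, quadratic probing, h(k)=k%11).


Insertions: 49->slot 5; 14->slot 3; 47->slot 4
Table: [None, None, None, 14, 47, 49, None, None, None, None, None]


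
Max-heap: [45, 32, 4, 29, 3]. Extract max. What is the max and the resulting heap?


Max = 45
Replace root with last, heapify down
Resulting heap: [32, 29, 4, 3]


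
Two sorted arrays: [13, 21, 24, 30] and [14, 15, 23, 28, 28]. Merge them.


Compare heads, take smaller each step.
Merged: [13, 14, 15, 21, 23, 24, 28, 28, 30]


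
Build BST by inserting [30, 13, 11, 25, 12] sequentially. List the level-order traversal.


Root = 30; build tree by BST insertion.
Level-Order traversal: [30, 13, 11, 25, 12]


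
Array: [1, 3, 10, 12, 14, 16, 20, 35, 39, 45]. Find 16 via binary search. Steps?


Search for 16:
[0,9] mid=4 arr[4]=14
[5,9] mid=7 arr[7]=35
[5,6] mid=5 arr[5]=16
Total: 3 comparisons


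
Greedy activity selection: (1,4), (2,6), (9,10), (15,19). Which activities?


Greedy: pick earliest-ending, then skip overlaps.
Selected (3 activities): [(1, 4), (9, 10), (15, 19)]


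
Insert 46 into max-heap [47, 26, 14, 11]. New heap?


Append 46: [47, 26, 14, 11, 46]
Bubble up: swap idx 4(46) with idx 1(26)
Result: [47, 46, 14, 11, 26]


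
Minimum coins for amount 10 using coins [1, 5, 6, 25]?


dp[0]=0; dp[i]=1+min(dp[i-c] for c in coins)
...dp[5]=1, dp[6]=1, dp[7]=2, dp[8]=3, dp[9]=4, dp[10]=2
Minimum coins for 10 = 2


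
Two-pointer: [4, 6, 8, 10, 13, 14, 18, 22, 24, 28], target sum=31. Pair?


Two pointers: lo=0, hi=9
Found pair: (13, 18) summing to 31


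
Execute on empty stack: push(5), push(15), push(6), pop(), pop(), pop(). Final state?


push(5) -> [5]
push(15) -> [5, 15]
push(6) -> [5, 15, 6]
pop() returns 6 -> [5, 15]
pop() returns 15 -> [5]
pop() returns 5 -> []
Final stack (bottom to top): []


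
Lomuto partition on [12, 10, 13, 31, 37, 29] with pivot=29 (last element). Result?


Elements <= 29 go left of pivot.
Result: [12, 10, 13, 29, 37, 31], pivot at index 3


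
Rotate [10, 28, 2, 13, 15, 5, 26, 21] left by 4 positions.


Left rotate by 4: [15, 5, 26, 21, 10, 28, 2, 13]


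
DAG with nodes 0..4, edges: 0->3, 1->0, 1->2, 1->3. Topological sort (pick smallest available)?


Kahn's algorithm, process smallest node first
Order: [1, 0, 2, 3, 4]


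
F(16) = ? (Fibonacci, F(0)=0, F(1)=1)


F(n)=F(n-1)+F(n-2)
...F(14)=377, F(15)=610, F(16)=987


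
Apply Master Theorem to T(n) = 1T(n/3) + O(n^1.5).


a=1, b=3, c=1.5. log_3(1)=0 < c=1.5. Case 3: O(n^c) = O(n^1.500)
Complexity: O(n^1.500)


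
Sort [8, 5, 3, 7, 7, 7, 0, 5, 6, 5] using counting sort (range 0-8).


Count array: [1, 0, 0, 1, 0, 3, 1, 3, 1]
Reconstruct: [0, 3, 5, 5, 5, 6, 7, 7, 7, 8]


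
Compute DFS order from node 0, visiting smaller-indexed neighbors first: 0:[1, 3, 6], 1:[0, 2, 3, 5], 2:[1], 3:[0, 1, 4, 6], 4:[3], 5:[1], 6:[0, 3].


DFS stack-based: start with [0]
Visit order: [0, 1, 2, 3, 4, 6, 5]


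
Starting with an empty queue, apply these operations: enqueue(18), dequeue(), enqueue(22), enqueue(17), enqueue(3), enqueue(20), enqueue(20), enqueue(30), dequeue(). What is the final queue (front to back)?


enqueue(18) -> [18]
dequeue() returns 18 -> []
enqueue(22) -> [22]
enqueue(17) -> [22, 17]
enqueue(3) -> [22, 17, 3]
enqueue(20) -> [22, 17, 3, 20]
enqueue(20) -> [22, 17, 3, 20, 20]
enqueue(30) -> [22, 17, 3, 20, 20, 30]
dequeue() returns 22 -> [17, 3, 20, 20, 30]
Final queue (front to back): [17, 3, 20, 20, 30]


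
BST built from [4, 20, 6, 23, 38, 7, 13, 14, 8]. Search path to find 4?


BST root = 4
Search for 4: compare at each node
Path: [4]


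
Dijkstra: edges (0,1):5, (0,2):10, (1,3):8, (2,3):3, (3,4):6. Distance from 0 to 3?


Dijkstra from 0:
Distances: {0: 0, 1: 5, 2: 10, 3: 13, 4: 19}
Shortest distance to 3 = 13, path = [0, 1, 3]


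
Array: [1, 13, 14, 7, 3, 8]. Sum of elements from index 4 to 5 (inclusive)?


Prefix sums: [0, 1, 14, 28, 35, 38, 46]
Sum[4..5] = prefix[6] - prefix[4] = 46 - 35 = 11


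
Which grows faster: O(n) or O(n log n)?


linear grows slower than linearithmic
O(n) is asymptotically smaller; O(n log n) grows faster


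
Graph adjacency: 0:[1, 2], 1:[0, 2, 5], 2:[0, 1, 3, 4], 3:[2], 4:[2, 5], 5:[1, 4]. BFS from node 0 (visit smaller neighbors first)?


BFS queue: start with [0]
Visit order: [0, 1, 2, 5, 3, 4]


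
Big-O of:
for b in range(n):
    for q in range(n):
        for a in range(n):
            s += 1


Per nesting level: O(n) * O(n) * O(n) = O(n^3)
Complexity: O(n^3)


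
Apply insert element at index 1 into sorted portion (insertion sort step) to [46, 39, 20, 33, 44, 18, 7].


After one pass: [39, 46, 20, 33, 44, 18, 7]


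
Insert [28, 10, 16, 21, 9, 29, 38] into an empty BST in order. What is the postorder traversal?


Root = 28; build tree by BST insertion.
Postorder traversal: [9, 21, 16, 10, 38, 29, 28]


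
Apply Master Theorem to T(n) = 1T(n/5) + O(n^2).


a=1, b=5, c=2. log_5(1)=0 < c=2. Case 3: O(n^c) = O(n^2)
Complexity: O(n^2)


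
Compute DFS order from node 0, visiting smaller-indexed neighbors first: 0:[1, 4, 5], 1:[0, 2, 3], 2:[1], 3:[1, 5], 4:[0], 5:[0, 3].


DFS stack-based: start with [0]
Visit order: [0, 1, 2, 3, 5, 4]


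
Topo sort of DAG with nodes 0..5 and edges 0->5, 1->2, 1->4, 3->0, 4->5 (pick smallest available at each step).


Kahn's algorithm, process smallest node first
Order: [1, 2, 3, 0, 4, 5]


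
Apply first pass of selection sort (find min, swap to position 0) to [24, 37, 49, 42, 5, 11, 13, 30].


After one pass: [5, 37, 49, 42, 24, 11, 13, 30]


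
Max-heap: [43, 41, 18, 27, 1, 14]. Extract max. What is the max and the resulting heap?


Max = 43
Replace root with last, heapify down
Resulting heap: [41, 27, 18, 14, 1]


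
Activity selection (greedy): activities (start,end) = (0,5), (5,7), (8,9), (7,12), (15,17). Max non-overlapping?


Greedy: pick earliest-ending, then skip overlaps.
Selected (4 activities): [(0, 5), (5, 7), (8, 9), (15, 17)]


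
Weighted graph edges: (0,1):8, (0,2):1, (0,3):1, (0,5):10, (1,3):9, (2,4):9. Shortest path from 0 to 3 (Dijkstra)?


Dijkstra from 0:
Distances: {0: 0, 1: 8, 2: 1, 3: 1, 4: 10, 5: 10}
Shortest distance to 3 = 1, path = [0, 3]


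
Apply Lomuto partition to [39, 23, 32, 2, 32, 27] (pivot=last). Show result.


Elements <= 27 go left of pivot.
Result: [23, 2, 27, 39, 32, 32], pivot at index 2


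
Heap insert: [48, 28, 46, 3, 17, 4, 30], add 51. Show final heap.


Append 51: [48, 28, 46, 3, 17, 4, 30, 51]
Bubble up: swap idx 7(51) with idx 3(3); swap idx 3(51) with idx 1(28); swap idx 1(51) with idx 0(48)
Result: [51, 48, 46, 28, 17, 4, 30, 3]


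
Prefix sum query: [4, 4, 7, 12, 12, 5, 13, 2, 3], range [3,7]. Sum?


Prefix sums: [0, 4, 8, 15, 27, 39, 44, 57, 59, 62]
Sum[3..7] = prefix[8] - prefix[3] = 59 - 15 = 44


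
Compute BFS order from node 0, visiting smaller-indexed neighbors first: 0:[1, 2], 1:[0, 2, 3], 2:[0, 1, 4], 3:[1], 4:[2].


BFS queue: start with [0]
Visit order: [0, 1, 2, 3, 4]


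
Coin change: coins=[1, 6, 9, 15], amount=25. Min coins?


dp[0]=0; dp[i]=1+min(dp[i-c] for c in coins)
...dp[20]=4, dp[21]=2, dp[22]=3, dp[23]=4, dp[24]=2, dp[25]=3
Minimum coins for 25 = 3


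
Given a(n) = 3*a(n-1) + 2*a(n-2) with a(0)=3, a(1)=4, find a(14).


Build bottom-up:
...a(12)=5743182, a(13)=20454646, a(14)=3*20454646+2*5743182=72850302


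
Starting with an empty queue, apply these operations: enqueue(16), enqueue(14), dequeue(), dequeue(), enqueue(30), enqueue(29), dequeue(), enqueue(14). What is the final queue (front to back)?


enqueue(16) -> [16]
enqueue(14) -> [16, 14]
dequeue() returns 16 -> [14]
dequeue() returns 14 -> []
enqueue(30) -> [30]
enqueue(29) -> [30, 29]
dequeue() returns 30 -> [29]
enqueue(14) -> [29, 14]
Final queue (front to back): [29, 14]


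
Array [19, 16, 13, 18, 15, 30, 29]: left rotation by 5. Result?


Left rotate by 5: [30, 29, 19, 16, 13, 18, 15]


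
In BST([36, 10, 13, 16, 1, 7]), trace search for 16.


BST root = 36
Search for 16: compare at each node
Path: [36, 10, 13, 16]


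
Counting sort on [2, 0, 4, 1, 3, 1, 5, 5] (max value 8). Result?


Count array: [1, 2, 1, 1, 1, 2, 0, 0, 0]
Reconstruct: [0, 1, 1, 2, 3, 4, 5, 5]


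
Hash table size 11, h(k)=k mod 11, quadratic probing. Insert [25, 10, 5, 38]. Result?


Insertions: 25->slot 3; 10->slot 10; 5->slot 5; 38->slot 6
Table: [None, None, None, 25, None, 5, 38, None, None, None, 10]


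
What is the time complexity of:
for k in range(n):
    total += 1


Per nesting level: O(n) = O(n)
Complexity: O(n)


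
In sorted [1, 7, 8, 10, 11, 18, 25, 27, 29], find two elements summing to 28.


Two pointers: lo=0, hi=8
Found pair: (1, 27) summing to 28


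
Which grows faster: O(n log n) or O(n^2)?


linearithmic grows slower than quadratic
O(n log n) is asymptotically smaller; O(n^2) grows faster


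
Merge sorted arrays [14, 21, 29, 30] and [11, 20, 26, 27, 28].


Compare heads, take smaller each step.
Merged: [11, 14, 20, 21, 26, 27, 28, 29, 30]


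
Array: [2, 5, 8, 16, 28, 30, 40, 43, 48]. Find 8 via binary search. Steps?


Search for 8:
[0,8] mid=4 arr[4]=28
[0,3] mid=1 arr[1]=5
[2,3] mid=2 arr[2]=8
Total: 3 comparisons


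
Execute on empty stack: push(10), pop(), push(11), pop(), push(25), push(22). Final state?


push(10) -> [10]
pop() returns 10 -> []
push(11) -> [11]
pop() returns 11 -> []
push(25) -> [25]
push(22) -> [25, 22]
Final stack (bottom to top): [25, 22]


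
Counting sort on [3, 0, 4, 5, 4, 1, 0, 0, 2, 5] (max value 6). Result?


Count array: [3, 1, 1, 1, 2, 2, 0]
Reconstruct: [0, 0, 0, 1, 2, 3, 4, 4, 5, 5]


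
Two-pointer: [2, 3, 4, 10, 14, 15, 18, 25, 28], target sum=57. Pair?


Two pointers: lo=0, hi=8
No pair sums to 57


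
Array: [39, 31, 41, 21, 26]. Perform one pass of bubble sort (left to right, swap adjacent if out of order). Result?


After one pass: [31, 39, 21, 26, 41]


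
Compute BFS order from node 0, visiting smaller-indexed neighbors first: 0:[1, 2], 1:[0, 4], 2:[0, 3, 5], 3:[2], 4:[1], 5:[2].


BFS queue: start with [0]
Visit order: [0, 1, 2, 4, 3, 5]


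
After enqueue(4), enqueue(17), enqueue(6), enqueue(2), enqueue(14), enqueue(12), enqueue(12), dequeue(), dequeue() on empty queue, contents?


enqueue(4) -> [4]
enqueue(17) -> [4, 17]
enqueue(6) -> [4, 17, 6]
enqueue(2) -> [4, 17, 6, 2]
enqueue(14) -> [4, 17, 6, 2, 14]
enqueue(12) -> [4, 17, 6, 2, 14, 12]
enqueue(12) -> [4, 17, 6, 2, 14, 12, 12]
dequeue() returns 4 -> [17, 6, 2, 14, 12, 12]
dequeue() returns 17 -> [6, 2, 14, 12, 12]
Final queue (front to back): [6, 2, 14, 12, 12]


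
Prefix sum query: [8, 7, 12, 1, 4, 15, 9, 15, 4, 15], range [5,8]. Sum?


Prefix sums: [0, 8, 15, 27, 28, 32, 47, 56, 71, 75, 90]
Sum[5..8] = prefix[9] - prefix[5] = 75 - 32 = 43


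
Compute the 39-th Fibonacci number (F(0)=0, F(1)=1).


F(n)=F(n-1)+F(n-2)
...F(37)=24157817, F(38)=39088169, F(39)=63245986


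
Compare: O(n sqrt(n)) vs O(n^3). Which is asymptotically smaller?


n^1.5 grows slower than cubic
O(n sqrt(n)) is asymptotically smaller; O(n^3) grows faster


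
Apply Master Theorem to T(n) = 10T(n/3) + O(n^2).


a=10, b=3, c=2. log_3(10)=2.096 > c=2. Case 1: O(n^log_b(a)) = O(n^2.096)
Complexity: O(n^2.096)


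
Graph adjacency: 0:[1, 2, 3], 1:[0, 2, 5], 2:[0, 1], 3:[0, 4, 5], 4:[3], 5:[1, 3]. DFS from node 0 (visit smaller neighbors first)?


DFS stack-based: start with [0]
Visit order: [0, 1, 2, 5, 3, 4]


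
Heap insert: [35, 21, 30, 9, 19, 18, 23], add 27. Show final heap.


Append 27: [35, 21, 30, 9, 19, 18, 23, 27]
Bubble up: swap idx 7(27) with idx 3(9); swap idx 3(27) with idx 1(21)
Result: [35, 27, 30, 21, 19, 18, 23, 9]


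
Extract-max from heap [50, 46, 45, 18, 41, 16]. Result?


Max = 50
Replace root with last, heapify down
Resulting heap: [46, 41, 45, 18, 16]


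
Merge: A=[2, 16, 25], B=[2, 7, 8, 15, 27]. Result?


Compare heads, take smaller each step.
Merged: [2, 2, 7, 8, 15, 16, 25, 27]


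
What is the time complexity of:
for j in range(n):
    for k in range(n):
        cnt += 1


Per nesting level: O(n) * O(n) = O(n^2)
Complexity: O(n^2)


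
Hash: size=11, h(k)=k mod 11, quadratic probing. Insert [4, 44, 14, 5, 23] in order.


Insertions: 4->slot 4; 44->slot 0; 14->slot 3; 5->slot 5; 23->slot 1
Table: [44, 23, None, 14, 4, 5, None, None, None, None, None]


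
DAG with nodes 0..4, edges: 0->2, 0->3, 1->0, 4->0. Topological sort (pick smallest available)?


Kahn's algorithm, process smallest node first
Order: [1, 4, 0, 2, 3]


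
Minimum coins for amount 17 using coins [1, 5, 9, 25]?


dp[0]=0; dp[i]=1+min(dp[i-c] for c in coins)
...dp[12]=4, dp[13]=5, dp[14]=2, dp[15]=3, dp[16]=4, dp[17]=5
Minimum coins for 17 = 5


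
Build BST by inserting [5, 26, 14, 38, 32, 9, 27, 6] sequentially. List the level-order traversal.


Root = 5; build tree by BST insertion.
Level-Order traversal: [5, 26, 14, 38, 9, 32, 6, 27]


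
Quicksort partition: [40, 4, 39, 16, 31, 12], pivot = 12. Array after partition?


Elements <= 12 go left of pivot.
Result: [4, 12, 39, 16, 31, 40], pivot at index 1


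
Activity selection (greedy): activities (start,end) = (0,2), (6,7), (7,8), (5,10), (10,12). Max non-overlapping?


Greedy: pick earliest-ending, then skip overlaps.
Selected (4 activities): [(0, 2), (6, 7), (7, 8), (10, 12)]


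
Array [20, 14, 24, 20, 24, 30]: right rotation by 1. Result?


Right rotate by 1: [30, 20, 14, 24, 20, 24]


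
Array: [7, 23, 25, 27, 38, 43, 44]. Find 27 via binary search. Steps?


Search for 27:
[0,6] mid=3 arr[3]=27
Total: 1 comparisons


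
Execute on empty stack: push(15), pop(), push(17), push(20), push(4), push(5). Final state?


push(15) -> [15]
pop() returns 15 -> []
push(17) -> [17]
push(20) -> [17, 20]
push(4) -> [17, 20, 4]
push(5) -> [17, 20, 4, 5]
Final stack (bottom to top): [17, 20, 4, 5]


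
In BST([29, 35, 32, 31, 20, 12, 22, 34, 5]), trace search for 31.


BST root = 29
Search for 31: compare at each node
Path: [29, 35, 32, 31]


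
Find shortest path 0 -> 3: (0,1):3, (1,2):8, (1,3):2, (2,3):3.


Dijkstra from 0:
Distances: {0: 0, 1: 3, 2: 8, 3: 5}
Shortest distance to 3 = 5, path = [0, 1, 3]


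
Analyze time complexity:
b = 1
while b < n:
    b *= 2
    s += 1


Per nesting level: O(log n) = O(log n)
Complexity: O(log n)


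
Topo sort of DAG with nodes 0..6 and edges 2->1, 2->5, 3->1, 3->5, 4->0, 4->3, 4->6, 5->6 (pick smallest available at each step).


Kahn's algorithm, process smallest node first
Order: [2, 4, 0, 3, 1, 5, 6]


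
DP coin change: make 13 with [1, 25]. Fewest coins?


dp[0]=0; dp[i]=1+min(dp[i-c] for c in coins)
...dp[8]=8, dp[9]=9, dp[10]=10, dp[11]=11, dp[12]=12, dp[13]=13
Minimum coins for 13 = 13


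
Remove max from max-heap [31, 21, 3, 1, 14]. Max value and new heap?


Max = 31
Replace root with last, heapify down
Resulting heap: [21, 14, 3, 1]


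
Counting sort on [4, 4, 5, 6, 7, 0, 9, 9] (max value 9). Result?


Count array: [1, 0, 0, 0, 2, 1, 1, 1, 0, 2]
Reconstruct: [0, 4, 4, 5, 6, 7, 9, 9]


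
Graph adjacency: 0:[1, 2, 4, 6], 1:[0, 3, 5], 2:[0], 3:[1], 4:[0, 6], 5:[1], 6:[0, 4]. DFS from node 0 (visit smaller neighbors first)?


DFS stack-based: start with [0]
Visit order: [0, 1, 3, 5, 2, 4, 6]


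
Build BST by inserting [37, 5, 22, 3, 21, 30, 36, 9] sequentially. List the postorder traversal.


Root = 37; build tree by BST insertion.
Postorder traversal: [3, 9, 21, 36, 30, 22, 5, 37]


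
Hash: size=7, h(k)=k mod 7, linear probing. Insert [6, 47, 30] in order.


Insertions: 6->slot 6; 47->slot 5; 30->slot 2
Table: [None, None, 30, None, None, 47, 6]


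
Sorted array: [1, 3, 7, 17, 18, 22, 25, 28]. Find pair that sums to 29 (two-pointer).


Two pointers: lo=0, hi=7
Found pair: (1, 28) summing to 29


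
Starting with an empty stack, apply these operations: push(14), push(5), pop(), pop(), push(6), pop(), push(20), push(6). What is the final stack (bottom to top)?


push(14) -> [14]
push(5) -> [14, 5]
pop() returns 5 -> [14]
pop() returns 14 -> []
push(6) -> [6]
pop() returns 6 -> []
push(20) -> [20]
push(6) -> [20, 6]
Final stack (bottom to top): [20, 6]


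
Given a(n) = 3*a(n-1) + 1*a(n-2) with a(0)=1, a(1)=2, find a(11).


Build bottom-up:
...a(9)=29867, a(10)=98644, a(11)=3*98644+1*29867=325799


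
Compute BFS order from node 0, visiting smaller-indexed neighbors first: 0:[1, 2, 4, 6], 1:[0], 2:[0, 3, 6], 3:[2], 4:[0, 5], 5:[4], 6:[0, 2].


BFS queue: start with [0]
Visit order: [0, 1, 2, 4, 6, 3, 5]


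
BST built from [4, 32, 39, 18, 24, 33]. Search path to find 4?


BST root = 4
Search for 4: compare at each node
Path: [4]


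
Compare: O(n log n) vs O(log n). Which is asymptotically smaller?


logarithmic grows slower than linearithmic
O(log n) is asymptotically smaller; O(n log n) grows faster


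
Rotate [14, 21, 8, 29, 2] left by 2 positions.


Left rotate by 2: [8, 29, 2, 14, 21]


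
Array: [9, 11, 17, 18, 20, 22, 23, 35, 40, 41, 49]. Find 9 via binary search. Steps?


Search for 9:
[0,10] mid=5 arr[5]=22
[0,4] mid=2 arr[2]=17
[0,1] mid=0 arr[0]=9
Total: 3 comparisons


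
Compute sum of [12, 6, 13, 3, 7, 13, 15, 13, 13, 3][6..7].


Prefix sums: [0, 12, 18, 31, 34, 41, 54, 69, 82, 95, 98]
Sum[6..7] = prefix[8] - prefix[6] = 82 - 54 = 28


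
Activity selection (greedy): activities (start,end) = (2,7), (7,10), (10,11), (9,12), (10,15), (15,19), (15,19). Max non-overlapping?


Greedy: pick earliest-ending, then skip overlaps.
Selected (4 activities): [(2, 7), (7, 10), (10, 11), (15, 19)]


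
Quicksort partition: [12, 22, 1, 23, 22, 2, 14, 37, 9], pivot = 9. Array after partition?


Elements <= 9 go left of pivot.
Result: [1, 2, 9, 23, 22, 22, 14, 37, 12], pivot at index 2


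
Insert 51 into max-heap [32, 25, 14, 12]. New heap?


Append 51: [32, 25, 14, 12, 51]
Bubble up: swap idx 4(51) with idx 1(25); swap idx 1(51) with idx 0(32)
Result: [51, 32, 14, 12, 25]


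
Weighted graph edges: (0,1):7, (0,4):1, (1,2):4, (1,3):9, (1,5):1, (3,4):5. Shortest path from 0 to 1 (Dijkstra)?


Dijkstra from 0:
Distances: {0: 0, 1: 7, 2: 11, 3: 6, 4: 1, 5: 8}
Shortest distance to 1 = 7, path = [0, 1]


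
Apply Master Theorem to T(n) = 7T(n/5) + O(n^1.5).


a=7, b=5, c=1.5. log_5(7)=1.209 < c=1.5. Case 3: O(n^c) = O(n^1.500)
Complexity: O(n^1.500)


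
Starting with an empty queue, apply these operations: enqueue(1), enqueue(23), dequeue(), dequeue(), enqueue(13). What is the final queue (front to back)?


enqueue(1) -> [1]
enqueue(23) -> [1, 23]
dequeue() returns 1 -> [23]
dequeue() returns 23 -> []
enqueue(13) -> [13]
Final queue (front to back): [13]


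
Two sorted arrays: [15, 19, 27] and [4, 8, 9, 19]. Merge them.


Compare heads, take smaller each step.
Merged: [4, 8, 9, 15, 19, 19, 27]


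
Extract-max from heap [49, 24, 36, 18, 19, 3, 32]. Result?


Max = 49
Replace root with last, heapify down
Resulting heap: [36, 24, 32, 18, 19, 3]


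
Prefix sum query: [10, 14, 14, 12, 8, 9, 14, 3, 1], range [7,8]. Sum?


Prefix sums: [0, 10, 24, 38, 50, 58, 67, 81, 84, 85]
Sum[7..8] = prefix[9] - prefix[7] = 85 - 81 = 4


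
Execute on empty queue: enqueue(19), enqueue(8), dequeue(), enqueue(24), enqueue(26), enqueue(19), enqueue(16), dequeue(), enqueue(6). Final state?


enqueue(19) -> [19]
enqueue(8) -> [19, 8]
dequeue() returns 19 -> [8]
enqueue(24) -> [8, 24]
enqueue(26) -> [8, 24, 26]
enqueue(19) -> [8, 24, 26, 19]
enqueue(16) -> [8, 24, 26, 19, 16]
dequeue() returns 8 -> [24, 26, 19, 16]
enqueue(6) -> [24, 26, 19, 16, 6]
Final queue (front to back): [24, 26, 19, 16, 6]


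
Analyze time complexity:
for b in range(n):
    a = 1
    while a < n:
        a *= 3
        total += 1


Per nesting level: O(n) * O(log n) = O(n log n)
Complexity: O(n log n)


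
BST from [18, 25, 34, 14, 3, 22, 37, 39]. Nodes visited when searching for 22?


BST root = 18
Search for 22: compare at each node
Path: [18, 25, 22]


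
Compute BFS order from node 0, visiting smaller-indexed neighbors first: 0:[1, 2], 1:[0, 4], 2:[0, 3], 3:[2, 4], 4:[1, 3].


BFS queue: start with [0]
Visit order: [0, 1, 2, 4, 3]


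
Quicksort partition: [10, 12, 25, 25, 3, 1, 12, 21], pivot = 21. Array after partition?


Elements <= 21 go left of pivot.
Result: [10, 12, 3, 1, 12, 21, 25, 25], pivot at index 5


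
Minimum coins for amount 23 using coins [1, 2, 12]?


dp[0]=0; dp[i]=1+min(dp[i-c] for c in coins)
...dp[18]=4, dp[19]=5, dp[20]=5, dp[21]=6, dp[22]=6, dp[23]=7
Minimum coins for 23 = 7


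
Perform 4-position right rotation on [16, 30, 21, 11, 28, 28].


Right rotate by 4: [21, 11, 28, 28, 16, 30]


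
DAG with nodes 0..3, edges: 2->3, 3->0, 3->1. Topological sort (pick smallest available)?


Kahn's algorithm, process smallest node first
Order: [2, 3, 0, 1]


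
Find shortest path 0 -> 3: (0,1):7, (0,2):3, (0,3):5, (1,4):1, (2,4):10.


Dijkstra from 0:
Distances: {0: 0, 1: 7, 2: 3, 3: 5, 4: 8}
Shortest distance to 3 = 5, path = [0, 3]


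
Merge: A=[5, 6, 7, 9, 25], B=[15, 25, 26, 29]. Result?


Compare heads, take smaller each step.
Merged: [5, 6, 7, 9, 15, 25, 25, 26, 29]


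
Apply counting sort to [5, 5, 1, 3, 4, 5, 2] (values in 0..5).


Count array: [0, 1, 1, 1, 1, 3]
Reconstruct: [1, 2, 3, 4, 5, 5, 5]


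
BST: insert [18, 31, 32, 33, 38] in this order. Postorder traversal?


Root = 18; build tree by BST insertion.
Postorder traversal: [38, 33, 32, 31, 18]


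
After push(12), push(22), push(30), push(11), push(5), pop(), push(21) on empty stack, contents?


push(12) -> [12]
push(22) -> [12, 22]
push(30) -> [12, 22, 30]
push(11) -> [12, 22, 30, 11]
push(5) -> [12, 22, 30, 11, 5]
pop() returns 5 -> [12, 22, 30, 11]
push(21) -> [12, 22, 30, 11, 21]
Final stack (bottom to top): [12, 22, 30, 11, 21]


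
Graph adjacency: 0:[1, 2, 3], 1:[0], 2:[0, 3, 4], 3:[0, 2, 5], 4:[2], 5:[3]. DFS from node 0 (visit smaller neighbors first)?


DFS stack-based: start with [0]
Visit order: [0, 1, 2, 3, 5, 4]


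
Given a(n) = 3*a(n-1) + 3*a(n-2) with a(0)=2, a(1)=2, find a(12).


Build bottom-up:
...a(10)=479682, a(11)=1818612, a(12)=3*1818612+3*479682=6894882


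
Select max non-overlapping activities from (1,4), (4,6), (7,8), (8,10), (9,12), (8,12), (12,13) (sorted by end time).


Greedy: pick earliest-ending, then skip overlaps.
Selected (5 activities): [(1, 4), (4, 6), (7, 8), (8, 10), (12, 13)]


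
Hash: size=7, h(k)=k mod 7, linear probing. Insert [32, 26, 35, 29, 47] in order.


Insertions: 32->slot 4; 26->slot 5; 35->slot 0; 29->slot 1; 47->slot 6
Table: [35, 29, None, None, 32, 26, 47]


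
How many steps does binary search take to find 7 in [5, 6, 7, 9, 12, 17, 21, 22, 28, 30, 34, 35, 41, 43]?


Search for 7:
[0,13] mid=6 arr[6]=21
[0,5] mid=2 arr[2]=7
Total: 2 comparisons


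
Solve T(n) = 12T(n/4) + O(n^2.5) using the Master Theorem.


a=12, b=4, c=2.5. log_4(12)=1.792 < c=2.5. Case 3: O(n^c) = O(n^2.500)
Complexity: O(n^2.500)


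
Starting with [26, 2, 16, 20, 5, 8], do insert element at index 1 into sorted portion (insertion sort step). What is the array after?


After one pass: [2, 26, 16, 20, 5, 8]


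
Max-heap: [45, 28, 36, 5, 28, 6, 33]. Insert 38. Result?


Append 38: [45, 28, 36, 5, 28, 6, 33, 38]
Bubble up: swap idx 7(38) with idx 3(5); swap idx 3(38) with idx 1(28)
Result: [45, 38, 36, 28, 28, 6, 33, 5]


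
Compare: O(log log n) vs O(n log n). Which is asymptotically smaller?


double-logarithmic grows slower than linearithmic
O(log log n) is asymptotically smaller; O(n log n) grows faster


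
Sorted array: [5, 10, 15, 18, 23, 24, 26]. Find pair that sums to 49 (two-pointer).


Two pointers: lo=0, hi=6
Found pair: (23, 26) summing to 49


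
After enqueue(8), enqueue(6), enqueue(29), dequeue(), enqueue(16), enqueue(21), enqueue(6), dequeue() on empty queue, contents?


enqueue(8) -> [8]
enqueue(6) -> [8, 6]
enqueue(29) -> [8, 6, 29]
dequeue() returns 8 -> [6, 29]
enqueue(16) -> [6, 29, 16]
enqueue(21) -> [6, 29, 16, 21]
enqueue(6) -> [6, 29, 16, 21, 6]
dequeue() returns 6 -> [29, 16, 21, 6]
Final queue (front to back): [29, 16, 21, 6]


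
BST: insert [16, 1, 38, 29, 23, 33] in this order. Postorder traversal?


Root = 16; build tree by BST insertion.
Postorder traversal: [1, 23, 33, 29, 38, 16]


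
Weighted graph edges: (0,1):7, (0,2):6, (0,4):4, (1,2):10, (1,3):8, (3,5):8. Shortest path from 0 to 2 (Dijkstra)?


Dijkstra from 0:
Distances: {0: 0, 1: 7, 2: 6, 3: 15, 4: 4, 5: 23}
Shortest distance to 2 = 6, path = [0, 2]


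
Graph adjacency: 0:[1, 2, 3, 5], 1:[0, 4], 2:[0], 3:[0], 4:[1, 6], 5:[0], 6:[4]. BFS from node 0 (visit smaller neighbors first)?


BFS queue: start with [0]
Visit order: [0, 1, 2, 3, 5, 4, 6]


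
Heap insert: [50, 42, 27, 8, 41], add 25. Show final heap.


Append 25: [50, 42, 27, 8, 41, 25]
Bubble up: no swaps needed
Result: [50, 42, 27, 8, 41, 25]


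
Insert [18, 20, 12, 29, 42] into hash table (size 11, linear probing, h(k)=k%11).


Insertions: 18->slot 7; 20->slot 9; 12->slot 1; 29->slot 8; 42->slot 10
Table: [None, 12, None, None, None, None, None, 18, 29, 20, 42]


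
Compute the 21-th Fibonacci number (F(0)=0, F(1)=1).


F(n)=F(n-1)+F(n-2)
...F(19)=4181, F(20)=6765, F(21)=10946


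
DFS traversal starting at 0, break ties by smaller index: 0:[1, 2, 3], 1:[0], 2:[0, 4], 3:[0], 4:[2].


DFS stack-based: start with [0]
Visit order: [0, 1, 2, 4, 3]


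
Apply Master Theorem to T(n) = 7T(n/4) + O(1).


a=7, b=4, c=0. log_4(7)=1.404 > c=0. Case 1: O(n^log_b(a)) = O(n^1.404)
Complexity: O(n^1.404)


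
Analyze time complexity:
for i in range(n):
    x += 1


Per nesting level: O(n) = O(n)
Complexity: O(n)


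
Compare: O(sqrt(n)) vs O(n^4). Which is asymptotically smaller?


sublinear grows slower than quartic
O(sqrt(n)) is asymptotically smaller; O(n^4) grows faster


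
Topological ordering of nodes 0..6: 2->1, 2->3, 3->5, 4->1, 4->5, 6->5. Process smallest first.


Kahn's algorithm, process smallest node first
Order: [0, 2, 3, 4, 1, 6, 5]


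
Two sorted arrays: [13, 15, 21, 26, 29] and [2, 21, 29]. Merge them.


Compare heads, take smaller each step.
Merged: [2, 13, 15, 21, 21, 26, 29, 29]


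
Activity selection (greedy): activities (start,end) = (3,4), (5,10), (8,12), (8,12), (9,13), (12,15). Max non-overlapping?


Greedy: pick earliest-ending, then skip overlaps.
Selected (3 activities): [(3, 4), (5, 10), (12, 15)]
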